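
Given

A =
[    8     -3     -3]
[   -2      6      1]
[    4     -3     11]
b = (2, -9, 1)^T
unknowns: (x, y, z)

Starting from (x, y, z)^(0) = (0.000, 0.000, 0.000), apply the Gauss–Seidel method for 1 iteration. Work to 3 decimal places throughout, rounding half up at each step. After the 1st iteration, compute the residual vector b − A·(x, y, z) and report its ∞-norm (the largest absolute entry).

Iteration 1:
  x = (2 - (-3)·0.000 - (-3)·0.000) / (8) = 0.250
  y = (-9 - (-2)·0.250 - (1)·0.000) / (6) = -1.417
  z = (1 - (4)·0.250 - (-3)·-1.417) / (11) = -0.386
Residual b − A·x = (-5.409, 0.388, -0.005); ∞-norm = 5.409

5.409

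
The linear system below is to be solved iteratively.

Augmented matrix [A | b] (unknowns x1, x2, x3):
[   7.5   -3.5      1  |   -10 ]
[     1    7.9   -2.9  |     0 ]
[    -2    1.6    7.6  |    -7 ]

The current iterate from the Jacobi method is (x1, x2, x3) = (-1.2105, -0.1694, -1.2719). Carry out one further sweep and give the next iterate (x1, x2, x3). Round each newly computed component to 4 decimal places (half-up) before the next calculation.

(-1.2428, -0.3137, -1.2039)

One sweep:
  x1 = (-10 - (-3.5)·-0.1694 - (1)·-1.2719) / (7.5) = -1.2428
  x2 = (0 - (1)·-1.2105 - (-2.9)·-1.2719) / (7.9) = -0.3137
  x3 = (-7 - (-2)·-1.2105 - (1.6)·-0.1694) / (7.6) = -1.2039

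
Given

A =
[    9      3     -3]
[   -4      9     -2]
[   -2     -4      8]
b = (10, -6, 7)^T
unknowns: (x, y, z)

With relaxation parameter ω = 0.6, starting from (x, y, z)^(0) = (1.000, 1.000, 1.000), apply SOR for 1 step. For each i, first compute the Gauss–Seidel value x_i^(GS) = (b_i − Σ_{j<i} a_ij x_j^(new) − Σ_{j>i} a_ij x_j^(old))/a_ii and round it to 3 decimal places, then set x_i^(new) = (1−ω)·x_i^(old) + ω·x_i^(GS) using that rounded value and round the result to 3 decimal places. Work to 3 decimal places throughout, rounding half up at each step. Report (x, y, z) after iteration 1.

Iteration 1:
  x: GS value = (10 - (3)·1.000 - (-3)·1.000) / (9) = 1.111;  x ← (1−ω)·1.000 + ω·1.111 = 1.067
  y: GS value = (-6 - (-4)·1.067 - (-2)·1.000) / (9) = 0.030;  y ← (1−ω)·1.000 + ω·0.030 = 0.418
  z: GS value = (7 - (-2)·1.067 - (-4)·0.418) / (8) = 1.351;  z ← (1−ω)·1.000 + ω·1.351 = 1.211

(1.067, 0.418, 1.211)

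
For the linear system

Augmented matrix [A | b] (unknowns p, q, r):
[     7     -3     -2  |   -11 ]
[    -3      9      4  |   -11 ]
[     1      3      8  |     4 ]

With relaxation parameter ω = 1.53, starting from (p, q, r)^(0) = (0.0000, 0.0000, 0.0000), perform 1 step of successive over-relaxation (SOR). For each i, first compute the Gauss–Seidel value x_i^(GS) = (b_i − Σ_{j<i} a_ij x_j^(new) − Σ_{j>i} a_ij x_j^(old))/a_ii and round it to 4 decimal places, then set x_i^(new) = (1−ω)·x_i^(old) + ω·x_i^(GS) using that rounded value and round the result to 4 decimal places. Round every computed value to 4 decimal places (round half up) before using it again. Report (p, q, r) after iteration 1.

Iteration 1:
  p: GS value = (-11 - (-3)·0.0000 - (-2)·0.0000) / (7) = -1.5714;  p ← (1−ω)·0.0000 + ω·-1.5714 = -2.4042
  q: GS value = (-11 - (-3)·-2.4042 - (4)·0.0000) / (9) = -2.0236;  q ← (1−ω)·0.0000 + ω·-2.0236 = -3.0961
  r: GS value = (4 - (1)·-2.4042 - (3)·-3.0961) / (8) = 1.9616;  r ← (1−ω)·0.0000 + ω·1.9616 = 3.0012

(-2.4042, -3.0961, 3.0012)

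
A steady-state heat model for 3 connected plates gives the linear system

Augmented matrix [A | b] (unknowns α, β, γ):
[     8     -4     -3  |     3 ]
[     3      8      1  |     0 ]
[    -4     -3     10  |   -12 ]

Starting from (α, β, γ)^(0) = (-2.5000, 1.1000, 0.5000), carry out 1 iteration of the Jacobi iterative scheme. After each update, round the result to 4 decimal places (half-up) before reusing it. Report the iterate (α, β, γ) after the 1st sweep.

Iteration 1:
  α = (3 - (-4)·1.1000 - (-3)·0.5000) / (8) = 1.1125
  β = (0 - (3)·-2.5000 - (1)·0.5000) / (8) = 0.8750
  γ = (-12 - (-4)·-2.5000 - (-3)·1.1000) / (10) = -1.8700

(1.1125, 0.8750, -1.8700)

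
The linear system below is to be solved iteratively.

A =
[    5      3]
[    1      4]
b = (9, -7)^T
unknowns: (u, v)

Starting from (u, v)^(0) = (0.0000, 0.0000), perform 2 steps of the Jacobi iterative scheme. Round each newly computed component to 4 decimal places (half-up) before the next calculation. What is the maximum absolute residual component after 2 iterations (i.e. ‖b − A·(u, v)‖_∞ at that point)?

1.3500

Iteration 1:
  u = (9 - (3)·0.0000) / (5) = 1.8000
  v = (-7 - (1)·0.0000) / (4) = -1.7500
Iteration 2:
  u = (9 - (3)·-1.7500) / (5) = 2.8500
  v = (-7 - (1)·1.8000) / (4) = -2.2000
Residual b − A·x = (1.3500, -1.0500); ∞-norm = 1.3500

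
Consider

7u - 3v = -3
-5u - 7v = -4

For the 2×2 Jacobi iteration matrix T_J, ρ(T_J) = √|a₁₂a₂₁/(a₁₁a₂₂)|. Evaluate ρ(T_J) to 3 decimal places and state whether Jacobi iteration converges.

a₁₂a₂₁/(a₁₁a₂₂) = (-3)·(-5) / ((7)·(-7)) = -0.306122
ρ = √|-0.306122| = √0.306122 = 0.553
ρ < 1, so Jacobi converges

0.553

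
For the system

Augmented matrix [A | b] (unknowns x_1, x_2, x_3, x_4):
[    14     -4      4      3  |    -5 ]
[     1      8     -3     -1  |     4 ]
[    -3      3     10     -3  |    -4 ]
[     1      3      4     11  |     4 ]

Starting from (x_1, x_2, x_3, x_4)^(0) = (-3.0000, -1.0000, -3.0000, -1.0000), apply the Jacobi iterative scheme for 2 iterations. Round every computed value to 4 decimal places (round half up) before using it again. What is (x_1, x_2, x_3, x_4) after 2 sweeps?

(-0.5214, 0.2089, 0.4411, 0.8997)

Iteration 1:
  x_1 = (-5 - (-4)·-1.0000 - (4)·-3.0000 - (3)·-1.0000) / (14) = 0.4286
  x_2 = (4 - (1)·-3.0000 - (-3)·-3.0000 - (-1)·-1.0000) / (8) = -0.3750
  x_3 = (-4 - (-3)·-3.0000 - (3)·-1.0000 - (-3)·-1.0000) / (10) = -1.3000
  x_4 = (4 - (1)·-3.0000 - (3)·-1.0000 - (4)·-3.0000) / (11) = 2.0000
Iteration 2:
  x_1 = (-5 - (-4)·-0.3750 - (4)·-1.3000 - (3)·2.0000) / (14) = -0.5214
  x_2 = (4 - (1)·0.4286 - (-3)·-1.3000 - (-1)·2.0000) / (8) = 0.2089
  x_3 = (-4 - (-3)·0.4286 - (3)·-0.3750 - (-3)·2.0000) / (10) = 0.4411
  x_4 = (4 - (1)·0.4286 - (3)·-0.3750 - (4)·-1.3000) / (11) = 0.8997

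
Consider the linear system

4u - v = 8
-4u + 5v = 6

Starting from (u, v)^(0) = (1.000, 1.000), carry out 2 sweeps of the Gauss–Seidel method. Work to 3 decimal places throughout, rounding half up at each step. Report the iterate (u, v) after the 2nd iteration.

(2.750, 3.400)

Iteration 1:
  u = (8 - (-1)·1.000) / (4) = 2.250
  v = (6 - (-4)·2.250) / (5) = 3.000
Iteration 2:
  u = (8 - (-1)·3.000) / (4) = 2.750
  v = (6 - (-4)·2.750) / (5) = 3.400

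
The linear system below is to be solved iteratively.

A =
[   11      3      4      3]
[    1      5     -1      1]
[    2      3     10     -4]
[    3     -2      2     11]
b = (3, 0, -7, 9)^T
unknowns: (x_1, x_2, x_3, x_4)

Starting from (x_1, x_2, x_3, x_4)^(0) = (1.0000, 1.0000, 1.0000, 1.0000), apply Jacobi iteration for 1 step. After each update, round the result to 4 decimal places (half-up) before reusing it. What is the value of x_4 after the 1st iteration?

Iteration 1:
  x_1 = (3 - (3)·1.0000 - (4)·1.0000 - (3)·1.0000) / (11) = -0.6364
  x_2 = (0 - (1)·1.0000 - (-1)·1.0000 - (1)·1.0000) / (5) = -0.2000
  x_3 = (-7 - (2)·1.0000 - (3)·1.0000 - (-4)·1.0000) / (10) = -0.8000
  x_4 = (9 - (3)·1.0000 - (-2)·1.0000 - (2)·1.0000) / (11) = 0.5455

0.5455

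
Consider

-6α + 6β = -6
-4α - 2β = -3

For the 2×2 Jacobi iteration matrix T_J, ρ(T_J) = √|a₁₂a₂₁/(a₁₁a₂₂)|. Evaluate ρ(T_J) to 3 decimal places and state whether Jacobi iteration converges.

1.414

a₁₂a₂₁/(a₁₁a₂₂) = (6)·(-4) / ((-6)·(-2)) = -2.000000
ρ = √|-2.000000| = √2.000000 = 1.414
ρ > 1, so Jacobi diverges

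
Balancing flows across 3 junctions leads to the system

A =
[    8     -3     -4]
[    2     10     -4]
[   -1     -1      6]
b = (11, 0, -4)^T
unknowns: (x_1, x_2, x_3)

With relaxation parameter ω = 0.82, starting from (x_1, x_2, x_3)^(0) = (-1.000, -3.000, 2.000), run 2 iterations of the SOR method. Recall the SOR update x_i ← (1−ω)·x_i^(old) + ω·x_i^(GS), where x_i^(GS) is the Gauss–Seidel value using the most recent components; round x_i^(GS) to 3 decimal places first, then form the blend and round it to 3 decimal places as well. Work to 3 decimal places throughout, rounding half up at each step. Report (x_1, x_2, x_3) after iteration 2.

Iteration 1:
  x_1: GS value = (11 - (-3)·-3.000 - (-4)·2.000) / (8) = 1.250;  x_1 ← (1−ω)·-1.000 + ω·1.250 = 0.845
  x_2: GS value = (0 - (2)·0.845 - (-4)·2.000) / (10) = 0.631;  x_2 ← (1−ω)·-3.000 + ω·0.631 = -0.023
  x_3: GS value = (-4 - (-1)·0.845 - (-1)·-0.023) / (6) = -0.530;  x_3 ← (1−ω)·2.000 + ω·-0.530 = -0.075
Iteration 2:
  x_1: GS value = (11 - (-3)·-0.023 - (-4)·-0.075) / (8) = 1.329;  x_1 ← (1−ω)·0.845 + ω·1.329 = 1.242
  x_2: GS value = (0 - (2)·1.242 - (-4)·-0.075) / (10) = -0.278;  x_2 ← (1−ω)·-0.023 + ω·-0.278 = -0.232
  x_3: GS value = (-4 - (-1)·1.242 - (-1)·-0.232) / (6) = -0.498;  x_3 ← (1−ω)·-0.075 + ω·-0.498 = -0.422

(1.242, -0.232, -0.422)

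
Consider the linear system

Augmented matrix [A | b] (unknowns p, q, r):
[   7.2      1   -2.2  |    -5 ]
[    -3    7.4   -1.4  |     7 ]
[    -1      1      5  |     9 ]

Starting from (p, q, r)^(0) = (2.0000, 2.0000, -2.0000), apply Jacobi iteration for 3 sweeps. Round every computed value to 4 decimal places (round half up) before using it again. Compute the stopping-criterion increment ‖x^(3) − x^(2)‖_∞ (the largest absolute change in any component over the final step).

Iteration 1:
  p = (-5 - (1)·2.0000 - (-2.2)·-2.0000) / (7.2) = -1.5833
  q = (7 - (-3)·2.0000 - (-1.4)·-2.0000) / (7.4) = 1.3784
  r = (9 - (-1)·2.0000 - (1)·2.0000) / (5) = 1.8000
Iteration 2:
  p = (-5 - (1)·1.3784 - (-2.2)·1.8000) / (7.2) = -0.3359
  q = (7 - (-3)·-1.5833 - (-1.4)·1.8000) / (7.4) = 0.6446
  r = (9 - (-1)·-1.5833 - (1)·1.3784) / (5) = 1.2077
Iteration 3:
  p = (-5 - (1)·0.6446 - (-2.2)·1.2077) / (7.2) = -0.4150
  q = (7 - (-3)·-0.3359 - (-1.4)·1.2077) / (7.4) = 1.0383
  r = (9 - (-1)·-0.3359 - (1)·0.6446) / (5) = 1.6039
Change: (-0.0791, 0.3937, 0.3962) → max |·| = 0.3962

0.3962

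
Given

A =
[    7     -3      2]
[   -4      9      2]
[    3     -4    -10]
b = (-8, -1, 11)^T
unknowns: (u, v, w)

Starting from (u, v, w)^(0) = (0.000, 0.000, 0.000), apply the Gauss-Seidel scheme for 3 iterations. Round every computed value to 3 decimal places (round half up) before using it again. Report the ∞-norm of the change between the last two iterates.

Iteration 1:
  u = (-8 - (-3)·0.000 - (2)·0.000) / (7) = -1.143
  v = (-1 - (-4)·-1.143 - (2)·0.000) / (9) = -0.619
  w = (11 - (3)·-1.143 - (-4)·-0.619) / (-10) = -1.195
Iteration 2:
  u = (-8 - (-3)·-0.619 - (2)·-1.195) / (7) = -1.067
  v = (-1 - (-4)·-1.067 - (2)·-1.195) / (9) = -0.320
  w = (11 - (3)·-1.067 - (-4)·-0.320) / (-10) = -1.292
Iteration 3:
  u = (-8 - (-3)·-0.320 - (2)·-1.292) / (7) = -0.911
  v = (-1 - (-4)·-0.911 - (2)·-1.292) / (9) = -0.229
  w = (11 - (3)·-0.911 - (-4)·-0.229) / (-10) = -1.282
Change: (0.156, 0.091, 0.010) → max |·| = 0.156

0.156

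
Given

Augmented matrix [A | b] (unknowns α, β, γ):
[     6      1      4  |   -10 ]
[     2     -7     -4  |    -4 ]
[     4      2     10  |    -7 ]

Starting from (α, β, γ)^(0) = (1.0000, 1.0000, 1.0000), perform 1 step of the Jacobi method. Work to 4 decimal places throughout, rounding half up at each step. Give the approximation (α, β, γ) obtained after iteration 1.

(-2.5000, 0.2857, -1.3000)

Iteration 1:
  α = (-10 - (1)·1.0000 - (4)·1.0000) / (6) = -2.5000
  β = (-4 - (2)·1.0000 - (-4)·1.0000) / (-7) = 0.2857
  γ = (-7 - (4)·1.0000 - (2)·1.0000) / (10) = -1.3000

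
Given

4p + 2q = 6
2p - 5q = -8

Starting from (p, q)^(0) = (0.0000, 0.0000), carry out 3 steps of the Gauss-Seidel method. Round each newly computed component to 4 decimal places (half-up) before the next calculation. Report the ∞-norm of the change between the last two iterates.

0.2200

Iteration 1:
  p = (6 - (2)·0.0000) / (4) = 1.5000
  q = (-8 - (2)·1.5000) / (-5) = 2.2000
Iteration 2:
  p = (6 - (2)·2.2000) / (4) = 0.4000
  q = (-8 - (2)·0.4000) / (-5) = 1.7600
Iteration 3:
  p = (6 - (2)·1.7600) / (4) = 0.6200
  q = (-8 - (2)·0.6200) / (-5) = 1.8480
Change: (0.2200, 0.0880) → max |·| = 0.2200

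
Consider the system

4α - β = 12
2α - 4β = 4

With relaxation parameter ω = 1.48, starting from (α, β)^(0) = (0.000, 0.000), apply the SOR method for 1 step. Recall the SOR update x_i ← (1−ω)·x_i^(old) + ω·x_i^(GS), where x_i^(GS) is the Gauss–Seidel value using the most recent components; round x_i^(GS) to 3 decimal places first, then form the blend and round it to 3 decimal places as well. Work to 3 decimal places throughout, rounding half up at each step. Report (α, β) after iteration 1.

(4.440, 1.806)

Iteration 1:
  α: GS value = (12 - (-1)·0.000) / (4) = 3.000;  α ← (1−ω)·0.000 + ω·3.000 = 4.440
  β: GS value = (4 - (2)·4.440) / (-4) = 1.220;  β ← (1−ω)·0.000 + ω·1.220 = 1.806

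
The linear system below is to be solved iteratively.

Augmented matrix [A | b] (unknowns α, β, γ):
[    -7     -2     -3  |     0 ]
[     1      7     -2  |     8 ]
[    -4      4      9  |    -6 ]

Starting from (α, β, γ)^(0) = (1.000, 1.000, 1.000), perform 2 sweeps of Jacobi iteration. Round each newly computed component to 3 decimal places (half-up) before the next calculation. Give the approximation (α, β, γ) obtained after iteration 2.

Iteration 1:
  α = (0 - (-2)·1.000 - (-3)·1.000) / (-7) = -0.714
  β = (8 - (1)·1.000 - (-2)·1.000) / (7) = 1.286
  γ = (-6 - (-4)·1.000 - (4)·1.000) / (9) = -0.667
Iteration 2:
  α = (0 - (-2)·1.286 - (-3)·-0.667) / (-7) = -0.082
  β = (8 - (1)·-0.714 - (-2)·-0.667) / (7) = 1.054
  γ = (-6 - (-4)·-0.714 - (4)·1.286) / (9) = -1.556

(-0.082, 1.054, -1.556)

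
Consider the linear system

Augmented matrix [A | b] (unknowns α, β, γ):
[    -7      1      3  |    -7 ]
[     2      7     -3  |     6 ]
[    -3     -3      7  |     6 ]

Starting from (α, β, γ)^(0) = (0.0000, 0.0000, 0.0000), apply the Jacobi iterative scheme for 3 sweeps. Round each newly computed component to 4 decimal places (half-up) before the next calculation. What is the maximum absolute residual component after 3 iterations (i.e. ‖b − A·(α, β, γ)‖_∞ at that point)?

1.6612

Iteration 1:
  α = (-7 - (1)·0.0000 - (3)·0.0000) / (-7) = 1.0000
  β = (6 - (2)·0.0000 - (-3)·0.0000) / (7) = 0.8571
  γ = (6 - (-3)·0.0000 - (-3)·0.0000) / (7) = 0.8571
Iteration 2:
  α = (-7 - (1)·0.8571 - (3)·0.8571) / (-7) = 1.4898
  β = (6 - (2)·1.0000 - (-3)·0.8571) / (7) = 0.9388
  γ = (6 - (-3)·1.0000 - (-3)·0.8571) / (7) = 1.6530
Iteration 3:
  α = (-7 - (1)·0.9388 - (3)·1.6530) / (-7) = 1.8425
  β = (6 - (2)·1.4898 - (-3)·1.6530) / (7) = 1.1399
  γ = (6 - (-3)·1.4898 - (-3)·0.9388) / (7) = 1.8980
Residual b − A·x = (-0.9364, 0.0297, 1.6612); ∞-norm = 1.6612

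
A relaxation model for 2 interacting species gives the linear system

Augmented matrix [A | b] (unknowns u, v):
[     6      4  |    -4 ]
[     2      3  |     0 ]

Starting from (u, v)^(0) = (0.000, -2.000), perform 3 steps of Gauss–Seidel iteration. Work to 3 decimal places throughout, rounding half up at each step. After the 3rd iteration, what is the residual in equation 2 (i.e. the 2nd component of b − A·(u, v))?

0.000

Iteration 1:
  u = (-4 - (4)·-2.000) / (6) = 0.667
  v = (0 - (2)·0.667) / (3) = -0.445
Iteration 2:
  u = (-4 - (4)·-0.445) / (6) = -0.370
  v = (0 - (2)·-0.370) / (3) = 0.247
Iteration 3:
  u = (-4 - (4)·0.247) / (6) = -0.831
  v = (0 - (2)·-0.831) / (3) = 0.554
Residual b − A·x = (-1.230, 0.000)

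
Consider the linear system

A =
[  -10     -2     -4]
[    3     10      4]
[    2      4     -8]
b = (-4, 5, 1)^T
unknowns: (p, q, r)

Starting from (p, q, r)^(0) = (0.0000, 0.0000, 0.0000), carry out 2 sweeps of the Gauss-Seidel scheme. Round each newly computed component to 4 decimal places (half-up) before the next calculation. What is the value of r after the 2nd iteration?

Iteration 1:
  p = (-4 - (-2)·0.0000 - (-4)·0.0000) / (-10) = 0.4000
  q = (5 - (3)·0.4000 - (4)·0.0000) / (10) = 0.3800
  r = (1 - (2)·0.4000 - (4)·0.3800) / (-8) = 0.1650
Iteration 2:
  p = (-4 - (-2)·0.3800 - (-4)·0.1650) / (-10) = 0.2580
  q = (5 - (3)·0.2580 - (4)·0.1650) / (10) = 0.3566
  r = (1 - (2)·0.2580 - (4)·0.3566) / (-8) = 0.1178

0.1178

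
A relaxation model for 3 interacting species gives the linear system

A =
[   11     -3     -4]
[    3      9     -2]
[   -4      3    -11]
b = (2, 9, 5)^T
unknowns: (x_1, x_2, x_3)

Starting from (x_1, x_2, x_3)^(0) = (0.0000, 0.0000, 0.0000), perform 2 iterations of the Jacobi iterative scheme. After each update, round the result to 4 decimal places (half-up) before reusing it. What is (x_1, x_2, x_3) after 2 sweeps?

(0.2893, 0.8384, -0.2479)

Iteration 1:
  x_1 = (2 - (-3)·0.0000 - (-4)·0.0000) / (11) = 0.1818
  x_2 = (9 - (3)·0.0000 - (-2)·0.0000) / (9) = 1.0000
  x_3 = (5 - (-4)·0.0000 - (3)·0.0000) / (-11) = -0.4545
Iteration 2:
  x_1 = (2 - (-3)·1.0000 - (-4)·-0.4545) / (11) = 0.2893
  x_2 = (9 - (3)·0.1818 - (-2)·-0.4545) / (9) = 0.8384
  x_3 = (5 - (-4)·0.1818 - (3)·1.0000) / (-11) = -0.2479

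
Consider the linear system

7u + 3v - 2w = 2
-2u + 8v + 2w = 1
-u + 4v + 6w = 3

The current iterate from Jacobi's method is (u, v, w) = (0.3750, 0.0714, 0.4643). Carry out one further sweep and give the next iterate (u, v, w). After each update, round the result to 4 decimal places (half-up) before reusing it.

(0.3878, 0.1027, 0.5149)

One sweep:
  u = (2 - (3)·0.0714 - (-2)·0.4643) / (7) = 0.3878
  v = (1 - (-2)·0.3750 - (2)·0.4643) / (8) = 0.1027
  w = (3 - (-1)·0.3750 - (4)·0.0714) / (6) = 0.5149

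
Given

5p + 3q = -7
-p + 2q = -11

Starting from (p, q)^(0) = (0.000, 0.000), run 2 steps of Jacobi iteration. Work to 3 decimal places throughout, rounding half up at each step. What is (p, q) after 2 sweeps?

Iteration 1:
  p = (-7 - (3)·0.000) / (5) = -1.400
  q = (-11 - (-1)·0.000) / (2) = -5.500
Iteration 2:
  p = (-7 - (3)·-5.500) / (5) = 1.900
  q = (-11 - (-1)·-1.400) / (2) = -6.200

(1.900, -6.200)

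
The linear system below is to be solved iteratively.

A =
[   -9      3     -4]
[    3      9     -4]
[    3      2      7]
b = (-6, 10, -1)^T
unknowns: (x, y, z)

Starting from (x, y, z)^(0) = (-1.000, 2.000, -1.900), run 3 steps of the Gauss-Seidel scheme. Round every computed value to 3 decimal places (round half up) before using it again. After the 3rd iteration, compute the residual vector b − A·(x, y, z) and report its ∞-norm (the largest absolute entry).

Iteration 1:
  x = (-6 - (3)·2.000 - (-4)·-1.900) / (-9) = 2.178
  y = (10 - (3)·2.178 - (-4)·-1.900) / (9) = -0.459
  z = (-1 - (3)·2.178 - (2)·-0.459) / (7) = -0.945
Iteration 2:
  x = (-6 - (3)·-0.459 - (-4)·-0.945) / (-9) = 0.934
  y = (10 - (3)·0.934 - (-4)·-0.945) / (9) = 0.380
  z = (-1 - (3)·0.934 - (2)·0.380) / (7) = -0.652
Iteration 3:
  x = (-6 - (3)·0.380 - (-4)·-0.652) / (-9) = 1.083
  y = (10 - (3)·1.083 - (-4)·-0.652) / (9) = 0.460
  z = (-1 - (3)·1.083 - (2)·0.460) / (7) = -0.738
Residual b − A·x = (-0.585, -0.341, -0.003); ∞-norm = 0.585

0.585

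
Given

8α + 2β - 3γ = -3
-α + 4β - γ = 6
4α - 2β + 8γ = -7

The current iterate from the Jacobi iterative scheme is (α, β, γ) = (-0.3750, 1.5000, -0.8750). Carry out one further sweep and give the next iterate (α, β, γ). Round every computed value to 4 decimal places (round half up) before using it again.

(-1.0781, 1.1875, -0.3125)

One sweep:
  α = (-3 - (2)·1.5000 - (-3)·-0.8750) / (8) = -1.0781
  β = (6 - (-1)·-0.3750 - (-1)·-0.8750) / (4) = 1.1875
  γ = (-7 - (4)·-0.3750 - (-2)·1.5000) / (8) = -0.3125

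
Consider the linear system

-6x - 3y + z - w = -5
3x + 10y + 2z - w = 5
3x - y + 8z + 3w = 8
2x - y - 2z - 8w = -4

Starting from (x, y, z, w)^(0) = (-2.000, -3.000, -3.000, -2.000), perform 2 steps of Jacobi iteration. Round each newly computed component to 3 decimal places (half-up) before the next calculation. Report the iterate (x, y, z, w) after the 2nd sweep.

Iteration 1:
  x = (-5 - (-3)·-3.000 - (1)·-3.000 - (-1)·-2.000) / (-6) = 2.167
  y = (5 - (3)·-2.000 - (2)·-3.000 - (-1)·-2.000) / (10) = 1.500
  z = (8 - (3)·-2.000 - (-1)·-3.000 - (3)·-2.000) / (8) = 2.125
  w = (-4 - (2)·-2.000 - (-1)·-3.000 - (-2)·-3.000) / (-8) = 1.125
Iteration 2:
  x = (-5 - (-3)·1.500 - (1)·2.125 - (-1)·1.125) / (-6) = 0.250
  y = (5 - (3)·2.167 - (2)·2.125 - (-1)·1.125) / (10) = -0.463
  z = (8 - (3)·2.167 - (-1)·1.500 - (3)·1.125) / (8) = -0.047
  w = (-4 - (2)·2.167 - (-1)·1.500 - (-2)·2.125) / (-8) = 0.323

(0.250, -0.463, -0.047, 0.323)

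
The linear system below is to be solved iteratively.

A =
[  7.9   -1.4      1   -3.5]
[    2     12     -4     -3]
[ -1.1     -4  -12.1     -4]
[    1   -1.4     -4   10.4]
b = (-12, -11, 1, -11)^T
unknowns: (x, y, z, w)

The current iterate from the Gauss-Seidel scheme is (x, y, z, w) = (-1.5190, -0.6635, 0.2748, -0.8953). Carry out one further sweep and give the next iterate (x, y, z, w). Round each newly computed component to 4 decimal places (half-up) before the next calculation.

(-2.0680, -0.7042, 0.6341, -0.7098)

One sweep:
  x = (-12 - (-1.4)·-0.6635 - (1)·0.2748 - (-3.5)·-0.8953) / (7.9) = -2.0680
  y = (-11 - (2)·-2.0680 - (-4)·0.2748 - (-3)·-0.8953) / (12) = -0.7042
  z = (1 - (-1.1)·-2.0680 - (-4)·-0.7042 - (-4)·-0.8953) / (-12.1) = 0.6341
  w = (-11 - (1)·-2.0680 - (-1.4)·-0.7042 - (-4)·0.6341) / (10.4) = -0.7098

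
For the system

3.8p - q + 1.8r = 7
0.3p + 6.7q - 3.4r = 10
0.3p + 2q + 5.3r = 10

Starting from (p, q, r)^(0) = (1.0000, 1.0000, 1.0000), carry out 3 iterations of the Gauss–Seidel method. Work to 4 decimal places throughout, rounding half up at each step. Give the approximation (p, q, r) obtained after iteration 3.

Iteration 1:
  p = (7 - (-1)·1.0000 - (1.8)·1.0000) / (3.8) = 1.6316
  q = (10 - (0.3)·1.6316 - (-3.4)·1.0000) / (6.7) = 1.9269
  r = (10 - (0.3)·1.6316 - (2)·1.9269) / (5.3) = 1.0673
Iteration 2:
  p = (7 - (-1)·1.9269 - (1.8)·1.0673) / (3.8) = 1.8436
  q = (10 - (0.3)·1.8436 - (-3.4)·1.0673) / (6.7) = 1.9516
  r = (10 - (0.3)·1.8436 - (2)·1.9516) / (5.3) = 1.0460
Iteration 3:
  p = (7 - (-1)·1.9516 - (1.8)·1.0460) / (3.8) = 1.8602
  q = (10 - (0.3)·1.8602 - (-3.4)·1.0460) / (6.7) = 1.9401
  r = (10 - (0.3)·1.8602 - (2)·1.9401) / (5.3) = 1.0494

(1.8602, 1.9401, 1.0494)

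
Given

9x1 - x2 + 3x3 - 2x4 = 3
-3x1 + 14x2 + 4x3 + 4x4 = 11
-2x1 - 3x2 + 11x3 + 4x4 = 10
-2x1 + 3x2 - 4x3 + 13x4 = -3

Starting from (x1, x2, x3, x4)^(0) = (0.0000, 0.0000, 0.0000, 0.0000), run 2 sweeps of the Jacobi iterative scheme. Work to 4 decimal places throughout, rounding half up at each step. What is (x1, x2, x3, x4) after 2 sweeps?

Iteration 1:
  x1 = (3 - (-1)·0.0000 - (3)·0.0000 - (-2)·0.0000) / (9) = 0.3333
  x2 = (11 - (-3)·0.0000 - (4)·0.0000 - (4)·0.0000) / (14) = 0.7857
  x3 = (10 - (-2)·0.0000 - (-3)·0.0000 - (4)·0.0000) / (11) = 0.9091
  x4 = (-3 - (-2)·0.0000 - (3)·0.0000 - (-4)·0.0000) / (13) = -0.2308
Iteration 2:
  x1 = (3 - (-1)·0.7857 - (3)·0.9091 - (-2)·-0.2308) / (9) = 0.0663
  x2 = (11 - (-3)·0.3333 - (4)·0.9091 - (4)·-0.2308) / (14) = 0.6633
  x3 = (10 - (-2)·0.3333 - (-3)·0.7857 - (4)·-0.2308) / (11) = 1.2679
  x4 = (-3 - (-2)·0.3333 - (3)·0.7857 - (-4)·0.9091) / (13) = -0.0811

(0.0663, 0.6633, 1.2679, -0.0811)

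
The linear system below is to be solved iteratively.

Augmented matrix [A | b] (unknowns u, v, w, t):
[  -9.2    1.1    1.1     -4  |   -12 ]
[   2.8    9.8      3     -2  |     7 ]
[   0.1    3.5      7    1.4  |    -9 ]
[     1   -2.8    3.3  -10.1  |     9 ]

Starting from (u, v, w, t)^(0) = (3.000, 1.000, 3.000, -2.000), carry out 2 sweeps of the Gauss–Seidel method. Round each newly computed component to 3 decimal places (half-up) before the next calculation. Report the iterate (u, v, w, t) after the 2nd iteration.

(1.254, 0.362, -1.419, -1.331)

Iteration 1:
  u = (-12 - (1.1)·1.000 - (1.1)·3.000 - (-4)·-2.000) / (-9.2) = 2.652
  v = (7 - (2.8)·2.652 - (3)·3.000 - (-2)·-2.000) / (9.8) = -1.370
  w = (-9 - (0.1)·2.652 - (3.5)·-1.370 - (1.4)·-2.000) / (7) = -0.239
  t = (9 - (1)·2.652 - (-2.8)·-1.370 - (3.3)·-0.239) / (-10.1) = -0.327
Iteration 2:
  u = (-12 - (1.1)·-1.370 - (1.1)·-0.239 - (-4)·-0.327) / (-9.2) = 1.254
  v = (7 - (2.8)·1.254 - (3)·-0.239 - (-2)·-0.327) / (9.8) = 0.362
  w = (-9 - (0.1)·1.254 - (3.5)·0.362 - (1.4)·-0.327) / (7) = -1.419
  t = (9 - (1)·1.254 - (-2.8)·0.362 - (3.3)·-1.419) / (-10.1) = -1.331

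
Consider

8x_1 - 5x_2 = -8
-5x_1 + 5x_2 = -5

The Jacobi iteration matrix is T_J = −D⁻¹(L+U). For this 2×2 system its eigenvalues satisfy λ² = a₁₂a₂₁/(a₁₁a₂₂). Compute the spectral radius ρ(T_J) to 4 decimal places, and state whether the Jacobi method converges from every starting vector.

a₁₂a₂₁/(a₁₁a₂₂) = (-5)·(-5) / ((8)·(5)) = 0.625000
ρ = √|0.625000| = √0.625000 = 0.7906
ρ < 1, so Jacobi converges

0.7906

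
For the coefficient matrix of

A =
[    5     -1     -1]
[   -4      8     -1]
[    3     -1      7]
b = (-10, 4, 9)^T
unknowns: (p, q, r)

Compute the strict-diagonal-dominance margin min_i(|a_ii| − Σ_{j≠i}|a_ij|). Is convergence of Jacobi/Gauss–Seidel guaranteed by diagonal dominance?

row 1: |5| − (1+1) = 3
row 2: |8| − (4+1) = 3
row 3: |7| − (3+1) = 3
minimum over rows = 3 → strictly diagonally dominant (convergence guaranteed)

3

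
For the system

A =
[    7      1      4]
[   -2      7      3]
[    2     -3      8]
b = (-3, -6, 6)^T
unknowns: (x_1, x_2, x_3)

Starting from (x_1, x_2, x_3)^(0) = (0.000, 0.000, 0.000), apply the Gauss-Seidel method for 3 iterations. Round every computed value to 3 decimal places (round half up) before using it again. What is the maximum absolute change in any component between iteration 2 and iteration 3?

0.070

Iteration 1:
  x_1 = (-3 - (1)·0.000 - (4)·0.000) / (7) = -0.429
  x_2 = (-6 - (-2)·-0.429 - (3)·0.000) / (7) = -0.980
  x_3 = (6 - (2)·-0.429 - (-3)·-0.980) / (8) = 0.490
Iteration 2:
  x_1 = (-3 - (1)·-0.980 - (4)·0.490) / (7) = -0.569
  x_2 = (-6 - (-2)·-0.569 - (3)·0.490) / (7) = -1.230
  x_3 = (6 - (2)·-0.569 - (-3)·-1.230) / (8) = 0.431
Iteration 3:
  x_1 = (-3 - (1)·-1.230 - (4)·0.431) / (7) = -0.499
  x_2 = (-6 - (-2)·-0.499 - (3)·0.431) / (7) = -1.184
  x_3 = (6 - (2)·-0.499 - (-3)·-1.184) / (8) = 0.431
Change: (0.070, 0.046, 0.000) → max |·| = 0.070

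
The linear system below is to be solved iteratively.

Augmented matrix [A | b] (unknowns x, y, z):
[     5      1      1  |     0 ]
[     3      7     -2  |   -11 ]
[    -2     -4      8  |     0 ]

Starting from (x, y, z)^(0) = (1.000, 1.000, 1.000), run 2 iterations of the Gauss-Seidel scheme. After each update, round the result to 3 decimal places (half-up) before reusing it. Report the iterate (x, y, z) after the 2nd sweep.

Iteration 1:
  x = (0 - (1)·1.000 - (1)·1.000) / (5) = -0.400
  y = (-11 - (3)·-0.400 - (-2)·1.000) / (7) = -1.114
  z = (0 - (-2)·-0.400 - (-4)·-1.114) / (8) = -0.657
Iteration 2:
  x = (0 - (1)·-1.114 - (1)·-0.657) / (5) = 0.354
  y = (-11 - (3)·0.354 - (-2)·-0.657) / (7) = -1.911
  z = (0 - (-2)·0.354 - (-4)·-1.911) / (8) = -0.867

(0.354, -1.911, -0.867)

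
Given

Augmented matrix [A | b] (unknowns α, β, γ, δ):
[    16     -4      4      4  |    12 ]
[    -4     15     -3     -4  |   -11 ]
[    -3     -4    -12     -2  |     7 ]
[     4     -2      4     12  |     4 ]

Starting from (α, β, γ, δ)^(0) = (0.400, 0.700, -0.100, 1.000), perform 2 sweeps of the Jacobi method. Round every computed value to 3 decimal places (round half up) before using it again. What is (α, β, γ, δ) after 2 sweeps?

Iteration 1:
  α = (12 - (-4)·0.700 - (4)·-0.100 - (4)·1.000) / (16) = 0.700
  β = (-11 - (-4)·0.400 - (-3)·-0.100 - (-4)·1.000) / (15) = -0.380
  γ = (7 - (-3)·0.400 - (-4)·0.700 - (-2)·1.000) / (-12) = -1.083
  δ = (4 - (4)·0.400 - (-2)·0.700 - (4)·-0.100) / (12) = 0.350
Iteration 2:
  α = (12 - (-4)·-0.380 - (4)·-1.083 - (4)·0.350) / (16) = 0.838
  β = (-11 - (-4)·0.700 - (-3)·-1.083 - (-4)·0.350) / (15) = -0.670
  γ = (7 - (-3)·0.700 - (-4)·-0.380 - (-2)·0.350) / (-12) = -0.690
  δ = (4 - (4)·0.700 - (-2)·-0.380 - (4)·-1.083) / (12) = 0.398

(0.838, -0.670, -0.690, 0.398)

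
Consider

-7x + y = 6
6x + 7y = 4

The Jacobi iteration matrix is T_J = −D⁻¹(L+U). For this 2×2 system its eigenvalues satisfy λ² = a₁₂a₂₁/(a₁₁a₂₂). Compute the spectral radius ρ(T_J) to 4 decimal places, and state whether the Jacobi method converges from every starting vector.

0.3499

a₁₂a₂₁/(a₁₁a₂₂) = (1)·(6) / ((-7)·(7)) = -0.122449
ρ = √|-0.122449| = √0.122449 = 0.3499
ρ < 1, so Jacobi converges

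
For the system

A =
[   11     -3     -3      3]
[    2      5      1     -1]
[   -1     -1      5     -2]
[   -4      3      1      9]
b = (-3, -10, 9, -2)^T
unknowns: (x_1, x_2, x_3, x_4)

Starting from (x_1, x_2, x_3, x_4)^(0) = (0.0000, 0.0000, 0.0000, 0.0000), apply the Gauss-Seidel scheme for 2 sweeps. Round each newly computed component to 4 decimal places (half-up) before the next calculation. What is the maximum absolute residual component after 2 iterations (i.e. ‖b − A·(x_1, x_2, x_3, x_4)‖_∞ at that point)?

Iteration 1:
  x_1 = (-3 - (-3)·0.0000 - (-3)·0.0000 - (3)·0.0000) / (11) = -0.2727
  x_2 = (-10 - (2)·-0.2727 - (1)·0.0000 - (-1)·0.0000) / (5) = -1.8909
  x_3 = (9 - (-1)·-0.2727 - (-1)·-1.8909 - (-2)·0.0000) / (5) = 1.3673
  x_4 = (-2 - (-4)·-0.2727 - (3)·-1.8909 - (1)·1.3673) / (9) = 0.1350
Iteration 2:
  x_1 = (-3 - (-3)·-1.8909 - (-3)·1.3673 - (3)·0.1350) / (11) = -0.4523
  x_2 = (-10 - (2)·-0.4523 - (1)·1.3673 - (-1)·0.1350) / (5) = -2.0655
  x_3 = (9 - (-1)·-0.4523 - (-1)·-2.0655 - (-2)·0.1350) / (5) = 1.3504
  x_4 = (-2 - (-4)·-0.4523 - (3)·-2.0655 - (1)·1.3504) / (9) = 0.1152
Residual b − A·x = (-0.5156, -0.0031, -0.0394, 0.0001); ∞-norm = 0.5156

0.5156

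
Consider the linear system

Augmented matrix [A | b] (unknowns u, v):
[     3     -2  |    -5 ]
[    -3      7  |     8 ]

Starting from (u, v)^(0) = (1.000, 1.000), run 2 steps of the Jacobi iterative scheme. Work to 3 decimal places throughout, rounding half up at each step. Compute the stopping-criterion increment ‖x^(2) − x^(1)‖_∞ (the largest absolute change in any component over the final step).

Iteration 1:
  u = (-5 - (-2)·1.000) / (3) = -1.000
  v = (8 - (-3)·1.000) / (7) = 1.571
Iteration 2:
  u = (-5 - (-2)·1.571) / (3) = -0.619
  v = (8 - (-3)·-1.000) / (7) = 0.714
Change: (0.381, -0.857) → max |·| = 0.857

0.857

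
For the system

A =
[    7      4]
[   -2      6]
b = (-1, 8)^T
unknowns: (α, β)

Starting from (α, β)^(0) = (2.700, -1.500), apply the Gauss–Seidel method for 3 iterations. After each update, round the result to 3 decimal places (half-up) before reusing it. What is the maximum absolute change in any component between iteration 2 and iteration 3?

0.335

Iteration 1:
  α = (-1 - (4)·-1.500) / (7) = 0.714
  β = (8 - (-2)·0.714) / (6) = 1.571
Iteration 2:
  α = (-1 - (4)·1.571) / (7) = -1.041
  β = (8 - (-2)·-1.041) / (6) = 0.986
Iteration 3:
  α = (-1 - (4)·0.986) / (7) = -0.706
  β = (8 - (-2)·-0.706) / (6) = 1.098
Change: (0.335, 0.112) → max |·| = 0.335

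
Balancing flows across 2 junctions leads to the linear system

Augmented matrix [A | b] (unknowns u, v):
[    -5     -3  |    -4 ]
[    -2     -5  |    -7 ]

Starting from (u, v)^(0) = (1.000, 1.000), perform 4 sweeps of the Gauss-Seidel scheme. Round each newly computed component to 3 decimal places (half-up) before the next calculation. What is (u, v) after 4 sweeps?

Iteration 1:
  u = (-4 - (-3)·1.000) / (-5) = 0.200
  v = (-7 - (-2)·0.200) / (-5) = 1.320
Iteration 2:
  u = (-4 - (-3)·1.320) / (-5) = 0.008
  v = (-7 - (-2)·0.008) / (-5) = 1.397
Iteration 3:
  u = (-4 - (-3)·1.397) / (-5) = -0.038
  v = (-7 - (-2)·-0.038) / (-5) = 1.415
Iteration 4:
  u = (-4 - (-3)·1.415) / (-5) = -0.049
  v = (-7 - (-2)·-0.049) / (-5) = 1.420

(-0.049, 1.420)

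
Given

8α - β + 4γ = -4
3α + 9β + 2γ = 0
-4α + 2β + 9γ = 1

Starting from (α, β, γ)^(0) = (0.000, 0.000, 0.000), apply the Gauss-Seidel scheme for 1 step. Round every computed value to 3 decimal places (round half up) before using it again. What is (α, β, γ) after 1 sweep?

Iteration 1:
  α = (-4 - (-1)·0.000 - (4)·0.000) / (8) = -0.500
  β = (0 - (3)·-0.500 - (2)·0.000) / (9) = 0.167
  γ = (1 - (-4)·-0.500 - (2)·0.167) / (9) = -0.148

(-0.500, 0.167, -0.148)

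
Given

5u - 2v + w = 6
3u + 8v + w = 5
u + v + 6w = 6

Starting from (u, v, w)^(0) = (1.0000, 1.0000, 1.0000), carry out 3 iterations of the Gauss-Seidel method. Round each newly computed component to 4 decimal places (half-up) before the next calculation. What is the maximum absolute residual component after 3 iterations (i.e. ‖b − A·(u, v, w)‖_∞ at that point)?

Iteration 1:
  u = (6 - (-2)·1.0000 - (1)·1.0000) / (5) = 1.4000
  v = (5 - (3)·1.4000 - (1)·1.0000) / (8) = -0.0250
  w = (6 - (1)·1.4000 - (1)·-0.0250) / (6) = 0.7708
Iteration 2:
  u = (6 - (-2)·-0.0250 - (1)·0.7708) / (5) = 1.0358
  v = (5 - (3)·1.0358 - (1)·0.7708) / (8) = 0.1402
  w = (6 - (1)·1.0358 - (1)·0.1402) / (6) = 0.8040
Iteration 3:
  u = (6 - (-2)·0.1402 - (1)·0.8040) / (5) = 1.0953
  v = (5 - (3)·1.0953 - (1)·0.8040) / (8) = 0.1138
  w = (6 - (1)·1.0953 - (1)·0.1138) / (6) = 0.7985
Residual b − A·x = (-0.0474, 0.0052, -0.0001); ∞-norm = 0.0474

0.0474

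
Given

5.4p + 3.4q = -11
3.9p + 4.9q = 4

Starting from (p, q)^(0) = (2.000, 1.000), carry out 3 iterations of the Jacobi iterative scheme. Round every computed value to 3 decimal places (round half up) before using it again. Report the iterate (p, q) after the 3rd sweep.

Iteration 1:
  p = (-11 - (3.4)·1.000) / (5.4) = -2.667
  q = (4 - (3.9)·2.000) / (4.9) = -0.776
Iteration 2:
  p = (-11 - (3.4)·-0.776) / (5.4) = -1.548
  q = (4 - (3.9)·-2.667) / (4.9) = 2.939
Iteration 3:
  p = (-11 - (3.4)·2.939) / (5.4) = -3.888
  q = (4 - (3.9)·-1.548) / (4.9) = 2.048

(-3.888, 2.048)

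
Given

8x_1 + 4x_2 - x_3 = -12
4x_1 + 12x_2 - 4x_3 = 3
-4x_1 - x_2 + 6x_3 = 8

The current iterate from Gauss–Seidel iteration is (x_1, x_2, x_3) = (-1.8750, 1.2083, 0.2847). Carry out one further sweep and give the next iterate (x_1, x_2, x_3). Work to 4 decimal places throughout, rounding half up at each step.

(-2.0686, 1.0344, 0.1267)

One sweep:
  x_1 = (-12 - (4)·1.2083 - (-1)·0.2847) / (8) = -2.0686
  x_2 = (3 - (4)·-2.0686 - (-4)·0.2847) / (12) = 1.0344
  x_3 = (8 - (-4)·-2.0686 - (-1)·1.0344) / (6) = 0.1267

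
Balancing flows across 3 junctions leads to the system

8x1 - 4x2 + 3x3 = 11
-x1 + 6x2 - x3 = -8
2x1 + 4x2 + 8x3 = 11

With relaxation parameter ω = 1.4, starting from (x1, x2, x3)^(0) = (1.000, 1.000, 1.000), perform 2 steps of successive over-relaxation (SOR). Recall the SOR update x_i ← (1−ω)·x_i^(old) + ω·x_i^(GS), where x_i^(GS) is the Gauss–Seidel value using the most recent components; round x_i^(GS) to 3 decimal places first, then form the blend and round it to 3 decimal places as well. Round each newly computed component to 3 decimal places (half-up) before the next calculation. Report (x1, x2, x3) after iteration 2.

(-0.989, -0.958, 2.111)

Iteration 1:
  x1: GS value = (11 - (-4)·1.000 - (3)·1.000) / (8) = 1.500;  x1 ← (1−ω)·1.000 + ω·1.500 = 1.700
  x2: GS value = (-8 - (-1)·1.700 - (-1)·1.000) / (6) = -0.883;  x2 ← (1−ω)·1.000 + ω·-0.883 = -1.636
  x3: GS value = (11 - (2)·1.700 - (4)·-1.636) / (8) = 1.768;  x3 ← (1−ω)·1.000 + ω·1.768 = 2.075
Iteration 2:
  x1: GS value = (11 - (-4)·-1.636 - (3)·2.075) / (8) = -0.221;  x1 ← (1−ω)·1.700 + ω·-0.221 = -0.989
  x2: GS value = (-8 - (-1)·-0.989 - (-1)·2.075) / (6) = -1.152;  x2 ← (1−ω)·-1.636 + ω·-1.152 = -0.958
  x3: GS value = (11 - (2)·-0.989 - (4)·-0.958) / (8) = 2.101;  x3 ← (1−ω)·2.075 + ω·2.101 = 2.111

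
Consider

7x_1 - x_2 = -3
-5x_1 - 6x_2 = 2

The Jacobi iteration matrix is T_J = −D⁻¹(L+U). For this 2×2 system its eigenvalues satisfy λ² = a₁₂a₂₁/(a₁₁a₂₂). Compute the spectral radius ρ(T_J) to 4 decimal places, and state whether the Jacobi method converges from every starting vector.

0.3450

a₁₂a₂₁/(a₁₁a₂₂) = (-1)·(-5) / ((7)·(-6)) = -0.119048
ρ = √|-0.119048| = √0.119048 = 0.3450
ρ < 1, so Jacobi converges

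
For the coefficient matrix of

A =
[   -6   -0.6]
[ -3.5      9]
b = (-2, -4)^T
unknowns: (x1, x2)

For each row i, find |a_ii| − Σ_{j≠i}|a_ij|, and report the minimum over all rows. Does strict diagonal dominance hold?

5.4

row 1: |-6| − (0.6) = 5.4
row 2: |9| − (3.5) = 5.5
minimum over rows = 5.4 → strictly diagonally dominant (convergence guaranteed)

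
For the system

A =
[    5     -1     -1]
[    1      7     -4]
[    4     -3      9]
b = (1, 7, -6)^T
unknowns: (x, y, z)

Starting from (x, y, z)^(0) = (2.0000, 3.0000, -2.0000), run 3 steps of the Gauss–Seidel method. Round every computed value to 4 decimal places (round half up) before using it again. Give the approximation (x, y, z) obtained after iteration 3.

(0.1973, 0.6884, -0.5249)

Iteration 1:
  x = (1 - (-1)·3.0000 - (-1)·-2.0000) / (5) = 0.4000
  y = (7 - (1)·0.4000 - (-4)·-2.0000) / (7) = -0.2000
  z = (-6 - (4)·0.4000 - (-3)·-0.2000) / (9) = -0.9111
Iteration 2:
  x = (1 - (-1)·-0.2000 - (-1)·-0.9111) / (5) = -0.0222
  y = (7 - (1)·-0.0222 - (-4)·-0.9111) / (7) = 0.4825
  z = (-6 - (4)·-0.0222 - (-3)·0.4825) / (9) = -0.4960
Iteration 3:
  x = (1 - (-1)·0.4825 - (-1)·-0.4960) / (5) = 0.1973
  y = (7 - (1)·0.1973 - (-4)·-0.4960) / (7) = 0.6884
  z = (-6 - (4)·0.1973 - (-3)·0.6884) / (9) = -0.5249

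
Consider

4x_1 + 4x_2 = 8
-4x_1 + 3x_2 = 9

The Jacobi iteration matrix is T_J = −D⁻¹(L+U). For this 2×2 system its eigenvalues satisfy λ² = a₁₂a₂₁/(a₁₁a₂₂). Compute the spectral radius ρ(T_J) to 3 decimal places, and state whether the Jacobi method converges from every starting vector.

1.155

a₁₂a₂₁/(a₁₁a₂₂) = (4)·(-4) / ((4)·(3)) = -1.333333
ρ = √|-1.333333| = √1.333333 = 1.155
ρ > 1, so Jacobi diverges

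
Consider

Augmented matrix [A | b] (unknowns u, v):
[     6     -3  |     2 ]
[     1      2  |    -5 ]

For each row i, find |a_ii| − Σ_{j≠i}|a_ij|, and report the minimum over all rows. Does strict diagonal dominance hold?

1

row 1: |6| − (3) = 3
row 2: |2| − (1) = 1
minimum over rows = 1 → strictly diagonally dominant (convergence guaranteed)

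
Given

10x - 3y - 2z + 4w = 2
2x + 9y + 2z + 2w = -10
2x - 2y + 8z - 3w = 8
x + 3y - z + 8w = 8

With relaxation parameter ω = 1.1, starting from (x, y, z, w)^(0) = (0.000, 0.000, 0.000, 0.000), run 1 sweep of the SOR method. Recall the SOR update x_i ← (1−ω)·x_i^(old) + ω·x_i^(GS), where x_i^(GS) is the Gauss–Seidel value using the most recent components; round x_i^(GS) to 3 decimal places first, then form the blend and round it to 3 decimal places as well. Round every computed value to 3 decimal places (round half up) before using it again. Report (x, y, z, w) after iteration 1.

(0.220, -1.276, 0.689, 1.691)

Iteration 1:
  x: GS value = (2 - (-3)·0.000 - (-2)·0.000 - (4)·0.000) / (10) = 0.200;  x ← (1−ω)·0.000 + ω·0.200 = 0.220
  y: GS value = (-10 - (2)·0.220 - (2)·0.000 - (2)·0.000) / (9) = -1.160;  y ← (1−ω)·0.000 + ω·-1.160 = -1.276
  z: GS value = (8 - (2)·0.220 - (-2)·-1.276 - (-3)·0.000) / (8) = 0.626;  z ← (1−ω)·0.000 + ω·0.626 = 0.689
  w: GS value = (8 - (1)·0.220 - (3)·-1.276 - (-1)·0.689) / (8) = 1.537;  w ← (1−ω)·0.000 + ω·1.537 = 1.691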